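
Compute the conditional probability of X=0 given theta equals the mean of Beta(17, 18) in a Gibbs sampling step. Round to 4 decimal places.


Mean of Beta(17, 18) = 0.4857
P(X=0 | theta=0.4857) = 0.5143

0.5143


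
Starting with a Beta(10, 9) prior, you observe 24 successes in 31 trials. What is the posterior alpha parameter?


For a Beta-Binomial conjugate model:
Posterior alpha = prior alpha + number of successes
= 10 + 24 = 34

34


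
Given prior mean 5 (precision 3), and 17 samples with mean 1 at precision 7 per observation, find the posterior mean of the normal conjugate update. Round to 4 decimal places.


The posterior mean is a precision-weighted average of prior and data.
Post. prec. = 3 + 119 = 122
Post. mean = (15 + 119)/122 = 134/122 = 1.0984

1.0984


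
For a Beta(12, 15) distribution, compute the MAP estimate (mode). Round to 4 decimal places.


MAP = mode = (a-1)/(a+b-2)
= (12-1)/(12+15-2)
= 11/25 = 0.44

0.44


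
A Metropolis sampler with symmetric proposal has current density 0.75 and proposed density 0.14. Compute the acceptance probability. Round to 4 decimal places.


For symmetric proposals, acceptance = min(1, pi(x*)/pi(x))
= min(1, 0.14/0.75)
= min(1, 0.1867) = 0.1867

0.1867


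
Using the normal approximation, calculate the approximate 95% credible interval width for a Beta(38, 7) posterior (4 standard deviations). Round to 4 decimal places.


Var(Beta) = 38*7/(45^2 * 46) = 0.0029
SD = 0.0534
Width ~ 4*SD = 0.2138

0.2138


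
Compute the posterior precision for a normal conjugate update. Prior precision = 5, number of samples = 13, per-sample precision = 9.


tau_post = tau_0 + n * tau
= 5 + 13 * 9 = 122

122


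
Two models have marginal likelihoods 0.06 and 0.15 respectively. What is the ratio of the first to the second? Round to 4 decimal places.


Evidence ratio = 0.06 / 0.15
= 0.4

0.4


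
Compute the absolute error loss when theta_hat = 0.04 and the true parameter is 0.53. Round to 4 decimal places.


L = |theta_hat - theta_true|
= |0.04 - 0.53| = 0.49

0.49


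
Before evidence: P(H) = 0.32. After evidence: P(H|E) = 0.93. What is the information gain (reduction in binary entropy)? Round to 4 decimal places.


Prior entropy = 0.9044
Posterior entropy = 0.3659
Information gain = 0.9044 - 0.3659 = 0.5385

0.5385


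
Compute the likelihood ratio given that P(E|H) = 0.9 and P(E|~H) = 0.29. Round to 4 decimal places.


LR = P(E|H) / P(E|~H)
= 0.9 / 0.29 = 3.1034

3.1034


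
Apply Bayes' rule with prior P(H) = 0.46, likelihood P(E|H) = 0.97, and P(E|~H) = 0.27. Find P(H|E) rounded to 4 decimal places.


Step 1: Compute marginal P(E) = P(E|H)P(H) + P(E|~H)P(~H)
= 0.97*0.46 + 0.27*0.54 = 0.592
Step 2: P(H|E) = P(E|H)P(H)/P(E) = 0.4462/0.592
= 0.7537

0.7537


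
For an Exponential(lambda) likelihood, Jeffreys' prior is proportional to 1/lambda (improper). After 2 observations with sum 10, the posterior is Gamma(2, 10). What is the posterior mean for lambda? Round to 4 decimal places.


Posterior = Gamma(n, sum_x) = Gamma(2, 10)
Posterior mean = shape/rate = 2/10
= 0.2

0.2


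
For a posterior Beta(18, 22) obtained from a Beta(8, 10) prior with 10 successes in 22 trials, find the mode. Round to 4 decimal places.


Mode = (alpha - 1) / (alpha + beta - 2)
= 17 / 38
= 0.4474

0.4474


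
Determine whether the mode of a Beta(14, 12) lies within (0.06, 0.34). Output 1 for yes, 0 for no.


First find the mode: (a-1)/(a+b-2) = 0.5417
Is 0.5417 in (0.06, 0.34)? 0

0


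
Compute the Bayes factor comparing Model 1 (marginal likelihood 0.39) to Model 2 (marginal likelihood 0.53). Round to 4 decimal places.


BF12 = marginal likelihood of M1 / marginal likelihood of M2
= 0.39/0.53
= 0.7358

0.7358


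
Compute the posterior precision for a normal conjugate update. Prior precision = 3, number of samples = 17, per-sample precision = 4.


tau_post = tau_0 + n * tau
= 3 + 17 * 4 = 71

71


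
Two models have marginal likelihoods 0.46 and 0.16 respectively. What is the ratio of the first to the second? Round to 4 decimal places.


Evidence ratio = 0.46 / 0.16
= 2.875

2.875


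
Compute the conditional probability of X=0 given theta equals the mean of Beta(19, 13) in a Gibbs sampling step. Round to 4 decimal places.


Mean of Beta(19, 13) = 0.5938
P(X=0 | theta=0.5938) = 0.4062

0.4062


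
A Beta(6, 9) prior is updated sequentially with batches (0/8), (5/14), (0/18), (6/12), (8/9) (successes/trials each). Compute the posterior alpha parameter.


Sequential conjugate updating is equivalent to a single batch update.
Total successes across all batches = 19
alpha_posterior = alpha_prior + total_successes = 6 + 19
= 25

25


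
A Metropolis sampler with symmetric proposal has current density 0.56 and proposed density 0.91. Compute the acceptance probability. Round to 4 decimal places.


For symmetric proposals, acceptance = min(1, pi(x*)/pi(x))
= min(1, 0.91/0.56)
= min(1, 1.625) = 1.0

1.0


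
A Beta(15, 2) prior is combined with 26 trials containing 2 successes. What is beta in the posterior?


In conjugate updating:
beta_posterior = beta_prior + (n - k)
= 2 + (26 - 2)
= 2 + 24 = 26

26


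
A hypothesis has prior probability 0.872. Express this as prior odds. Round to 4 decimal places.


Odds = P(H) / P(not H) = 0.872 / 0.128
= 6.8125

6.8125


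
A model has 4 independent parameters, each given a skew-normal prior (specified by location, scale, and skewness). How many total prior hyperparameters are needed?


Each skew-normal prior needs 3 hyperparameters (location, scale, and skewness).
Total = 3 * 4 = 12

12


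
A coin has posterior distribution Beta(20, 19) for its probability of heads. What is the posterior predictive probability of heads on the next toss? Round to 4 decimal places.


Posterior predictive = E[theta] = alpha/(alpha+beta)
= 20/39
= 0.5128

0.5128


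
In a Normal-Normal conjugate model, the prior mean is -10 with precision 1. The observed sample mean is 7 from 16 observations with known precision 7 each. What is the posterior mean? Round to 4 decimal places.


Posterior precision = tau0 + n*tau = 1 + 16*7 = 113
Posterior mean = (tau0*mu0 + n*tau*xbar) / posterior_precision
= (1*-10 + 16*7*7) / 113
= 774 / 113 = 6.8496

6.8496


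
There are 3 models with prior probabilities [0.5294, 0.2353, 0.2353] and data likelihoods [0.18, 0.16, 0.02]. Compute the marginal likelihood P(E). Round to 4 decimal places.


P(E) = sum over models of P(M_i) * P(E|M_i)
= 0.5294*0.18 + 0.2353*0.16 + 0.2353*0.02
= 0.1376

0.1376


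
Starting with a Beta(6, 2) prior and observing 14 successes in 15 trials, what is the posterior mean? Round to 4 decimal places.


Posterior parameters: alpha = 6 + 14 = 20
beta = 2 + 1 = 3
Posterior mean = alpha / (alpha + beta) = 20 / 23
= 0.8696

0.8696


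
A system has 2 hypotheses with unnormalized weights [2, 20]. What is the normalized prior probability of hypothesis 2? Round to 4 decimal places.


The normalized prior is the weight divided by the total.
Total weight = 22
P(H2) = 20 / 22 = 0.9091

0.9091


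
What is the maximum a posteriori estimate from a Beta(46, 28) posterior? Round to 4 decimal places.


The MAP estimate equals the mode of the distribution.
Mode of Beta(a,b) = (a-1)/(a+b-2)
= 45/72
= 0.625

0.625


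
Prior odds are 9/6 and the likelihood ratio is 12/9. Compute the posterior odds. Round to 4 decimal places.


Posterior odds = prior odds * likelihood ratio
= (9/6) * (12/9)
= 108 / 54
= 2.0

2.0


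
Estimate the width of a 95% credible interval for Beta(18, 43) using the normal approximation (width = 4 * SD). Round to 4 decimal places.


For Beta(a,b): Var = ab/((a+b)^2(a+b+1))
Var = 0.0034, SD = 0.0579
Approximate 95% CI width = 4 * 0.0579 = 0.2317

0.2317


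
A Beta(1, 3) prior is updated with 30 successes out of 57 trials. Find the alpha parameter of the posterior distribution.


In the Beta-Binomial conjugate update:
alpha_post = alpha_prior + successes
= 1 + 30
= 31

31


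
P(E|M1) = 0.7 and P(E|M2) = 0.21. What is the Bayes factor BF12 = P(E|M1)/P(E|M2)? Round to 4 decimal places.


Bayes factor BF12 = P(E|M1) / P(E|M2)
= 0.7 / 0.21
= 3.3333

3.3333


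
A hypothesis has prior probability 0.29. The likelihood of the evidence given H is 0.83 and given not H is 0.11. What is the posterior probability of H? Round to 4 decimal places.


Using Bayes' theorem:
P(E) = 0.29 * 0.83 + 0.71 * 0.11
P(E) = 0.3188
P(H|E) = (0.29 * 0.83) / 0.3188 = 0.755

0.755


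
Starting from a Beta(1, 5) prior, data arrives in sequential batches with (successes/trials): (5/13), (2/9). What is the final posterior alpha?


In sequential Bayesian updating, we sum all successes.
Total successes = 7
Final alpha = 1 + 7 = 8

8


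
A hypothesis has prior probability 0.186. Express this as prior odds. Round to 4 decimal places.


Odds = P(H) / P(not H) = 0.186 / 0.814
= 0.2285

0.2285


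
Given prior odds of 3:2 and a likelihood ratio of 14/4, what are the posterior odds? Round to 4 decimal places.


Posterior odds = prior odds * LR
Prior odds = 3/2 = 1.5
LR = 14/4 = 3.5
Posterior odds = 1.5 * 3.5 = 5.25

5.25


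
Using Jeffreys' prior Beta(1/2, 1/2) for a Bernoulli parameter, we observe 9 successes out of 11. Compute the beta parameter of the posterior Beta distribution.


Conjugate update: Beta(0.5 + k, 0.5 + n - k).
k = 9, n - k = 2
Posterior beta = 0.5 + (n - k) = 0.5 + 2 = 2.5

2.5


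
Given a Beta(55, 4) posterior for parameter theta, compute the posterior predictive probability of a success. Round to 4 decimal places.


For a Beta-Bernoulli model, the predictive probability is the mean:
P(success) = 55/(55+4) = 55/59 = 0.9322

0.9322


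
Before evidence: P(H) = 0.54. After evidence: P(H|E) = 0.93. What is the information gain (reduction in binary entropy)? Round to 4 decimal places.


Prior entropy = 0.9954
Posterior entropy = 0.3659
Information gain = 0.9954 - 0.3659 = 0.6295

0.6295


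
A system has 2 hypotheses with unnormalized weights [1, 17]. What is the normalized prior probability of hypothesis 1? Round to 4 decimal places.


The normalized prior is the weight divided by the total.
Total weight = 18
P(H1) = 1 / 18 = 0.0556

0.0556


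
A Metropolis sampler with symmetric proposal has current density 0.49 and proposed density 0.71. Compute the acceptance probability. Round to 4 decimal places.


For symmetric proposals, acceptance = min(1, pi(x*)/pi(x))
= min(1, 0.71/0.49)
= min(1, 1.449) = 1.0

1.0


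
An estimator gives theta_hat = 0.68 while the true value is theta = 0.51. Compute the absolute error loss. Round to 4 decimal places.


The absolute error loss is |theta_hat - theta|
= |0.68 - 0.51|
= 0.17

0.17


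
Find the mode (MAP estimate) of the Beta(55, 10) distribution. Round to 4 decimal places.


For Beta(a,b) with a,b > 1:
Mode = (a-1)/(a+b-2) = (55-1)/(65-2)
= 54/63 = 0.8571

0.8571


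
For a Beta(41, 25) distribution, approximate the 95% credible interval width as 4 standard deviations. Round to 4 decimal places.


Variance of Beta(a,b) = ab / ((a+b)^2 * (a+b+1))
= 41*25 / ((66)^2 * 67)
= 0.0035
SD = sqrt(0.0035) = 0.0593
Width = 4 * SD = 0.2371

0.2371


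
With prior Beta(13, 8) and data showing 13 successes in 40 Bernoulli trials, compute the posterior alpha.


Conjugate update: alpha_posterior = alpha_prior + k
= 13 + 13 = 26

26


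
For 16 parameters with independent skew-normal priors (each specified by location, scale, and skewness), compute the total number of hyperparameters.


A skew-normal prior has 3 hyperparameters per parameter.
Total = 16 * 3 = 48

48


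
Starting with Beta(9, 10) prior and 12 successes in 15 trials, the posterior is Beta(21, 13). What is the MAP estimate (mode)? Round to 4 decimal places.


The mode of Beta(a, b) when a > 1 and b > 1 is (a-1)/(a+b-2)
= (21 - 1) / (21 + 13 - 2)
= 20 / 32
= 0.625

0.625


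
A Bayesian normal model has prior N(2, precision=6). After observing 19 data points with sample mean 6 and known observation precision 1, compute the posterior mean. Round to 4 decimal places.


Posterior mean = (prior_precision * prior_mean + n * data_precision * data_mean) / (prior_precision + n * data_precision)
Numerator = 6*2 + 19*1*6 = 126
Denominator = 6 + 19*1 = 25
Posterior mean = 5.04

5.04


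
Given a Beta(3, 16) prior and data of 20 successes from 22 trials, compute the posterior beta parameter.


Number of failures = 22 - 20 = 2
Posterior beta = 16 + 2 = 18

18


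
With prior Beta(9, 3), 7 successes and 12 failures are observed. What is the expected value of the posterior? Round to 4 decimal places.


Posterior = Beta(16, 15)
E[theta] = alpha/(alpha+beta)
= 16/31 = 0.5161

0.5161


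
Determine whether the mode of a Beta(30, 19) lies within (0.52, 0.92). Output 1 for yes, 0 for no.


First find the mode: (a-1)/(a+b-2) = 0.617
Is 0.617 in (0.52, 0.92)? 1

1


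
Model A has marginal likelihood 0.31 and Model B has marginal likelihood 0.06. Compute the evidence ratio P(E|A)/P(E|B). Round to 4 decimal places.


Evidence ratio = P(E|A) / P(E|B)
= 0.31 / 0.06
= 5.1667

5.1667


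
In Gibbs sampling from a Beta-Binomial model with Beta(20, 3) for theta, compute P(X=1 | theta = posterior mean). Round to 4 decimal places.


Posterior mean = alpha/(alpha+beta) = 20/23 = 0.8696
P(X=1|theta=mean) = theta = 0.8696

0.8696


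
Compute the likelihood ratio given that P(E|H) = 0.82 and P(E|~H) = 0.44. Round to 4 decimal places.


LR = P(E|H) / P(E|~H)
= 0.82 / 0.44 = 1.8636

1.8636


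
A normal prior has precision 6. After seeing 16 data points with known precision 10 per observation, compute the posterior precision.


In the conjugate normal model, precisions add:
tau_posterior = tau_prior + n * tau_data
= 6 + 16*10 = 166

166


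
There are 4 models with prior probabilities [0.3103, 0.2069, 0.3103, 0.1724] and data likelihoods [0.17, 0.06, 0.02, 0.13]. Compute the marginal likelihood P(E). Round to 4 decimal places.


P(E) = sum over models of P(M_i) * P(E|M_i)
= 0.3103*0.17 + 0.2069*0.06 + 0.3103*0.02 + 0.1724*0.13
= 0.0938

0.0938


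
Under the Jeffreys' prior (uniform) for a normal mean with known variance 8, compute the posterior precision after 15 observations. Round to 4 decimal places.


Prior precision = 0 (flat prior).
Post. prec. = 0 + n/var = 15/8 = 1.875

1.875


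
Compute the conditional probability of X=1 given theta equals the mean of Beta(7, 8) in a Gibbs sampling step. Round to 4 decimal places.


Mean of Beta(7, 8) = 0.4667
P(X=1 | theta=0.4667) = 0.4667

0.4667


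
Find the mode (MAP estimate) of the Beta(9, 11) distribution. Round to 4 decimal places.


For Beta(a,b) with a,b > 1:
Mode = (a-1)/(a+b-2) = (9-1)/(20-2)
= 8/18 = 0.4444

0.4444


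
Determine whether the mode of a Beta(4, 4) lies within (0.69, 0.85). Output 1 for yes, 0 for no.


First find the mode: (a-1)/(a+b-2) = 0.5
Is 0.5 in (0.69, 0.85)? 0

0


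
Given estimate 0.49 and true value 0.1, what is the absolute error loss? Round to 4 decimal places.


Absolute error = |estimate - true|
= |0.39| = 0.39

0.39


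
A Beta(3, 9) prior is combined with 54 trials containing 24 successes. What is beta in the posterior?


In conjugate updating:
beta_posterior = beta_prior + (n - k)
= 9 + (54 - 24)
= 9 + 30 = 39

39


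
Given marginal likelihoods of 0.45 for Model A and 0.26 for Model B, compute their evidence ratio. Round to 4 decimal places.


Ratio = ML(A) / ML(B) = 0.45/0.26
= 1.7308

1.7308


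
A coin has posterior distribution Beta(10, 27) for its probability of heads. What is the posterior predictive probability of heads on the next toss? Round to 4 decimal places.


Posterior predictive = E[theta] = alpha/(alpha+beta)
= 10/37
= 0.2703

0.2703


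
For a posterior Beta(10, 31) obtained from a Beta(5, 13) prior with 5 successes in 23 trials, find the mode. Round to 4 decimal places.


Mode = (alpha - 1) / (alpha + beta - 2)
= 9 / 39
= 0.2308

0.2308


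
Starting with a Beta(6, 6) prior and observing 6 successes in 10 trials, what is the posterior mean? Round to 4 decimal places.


Posterior parameters: alpha = 6 + 6 = 12
beta = 6 + 4 = 10
Posterior mean = alpha / (alpha + beta) = 12 / 22
= 0.5455

0.5455


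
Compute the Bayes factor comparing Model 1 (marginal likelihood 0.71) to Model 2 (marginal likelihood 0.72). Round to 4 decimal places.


BF12 = marginal likelihood of M1 / marginal likelihood of M2
= 0.71/0.72
= 0.9861

0.9861


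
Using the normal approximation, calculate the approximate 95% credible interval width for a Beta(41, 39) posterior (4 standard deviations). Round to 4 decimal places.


Var(Beta) = 41*39/(80^2 * 81) = 0.0031
SD = 0.0555
Width ~ 4*SD = 0.2222

0.2222


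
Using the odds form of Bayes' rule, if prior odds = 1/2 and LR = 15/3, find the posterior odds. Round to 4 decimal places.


Bayes' rule in odds form: posterior odds = prior odds * LR
= (1 * 15) / (2 * 3)
= 15/6 = 2.5

2.5


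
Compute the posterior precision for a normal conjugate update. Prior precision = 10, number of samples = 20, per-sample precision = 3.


tau_post = tau_0 + n * tau
= 10 + 20 * 3 = 70

70


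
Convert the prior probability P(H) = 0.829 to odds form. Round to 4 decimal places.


P(not H) = 1 - 0.829 = 0.171
Odds = 0.829 / 0.171 = 4.848

4.848


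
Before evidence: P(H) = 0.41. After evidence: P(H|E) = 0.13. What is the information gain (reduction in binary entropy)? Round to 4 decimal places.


Prior entropy = 0.9765
Posterior entropy = 0.5574
Information gain = 0.9765 - 0.5574 = 0.4191

0.4191


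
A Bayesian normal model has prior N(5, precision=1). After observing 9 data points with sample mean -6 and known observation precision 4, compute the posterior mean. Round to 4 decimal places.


Posterior mean = (prior_precision * prior_mean + n * data_precision * data_mean) / (prior_precision + n * data_precision)
Numerator = 1*5 + 9*4*-6 = -211
Denominator = 1 + 9*4 = 37
Posterior mean = -5.7027

-5.7027


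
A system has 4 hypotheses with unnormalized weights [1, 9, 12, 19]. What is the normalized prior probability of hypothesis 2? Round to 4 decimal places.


The normalized prior is the weight divided by the total.
Total weight = 41
P(H2) = 9 / 41 = 0.2195

0.2195


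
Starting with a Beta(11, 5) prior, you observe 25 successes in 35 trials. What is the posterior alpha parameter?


For a Beta-Binomial conjugate model:
Posterior alpha = prior alpha + number of successes
= 11 + 25 = 36

36


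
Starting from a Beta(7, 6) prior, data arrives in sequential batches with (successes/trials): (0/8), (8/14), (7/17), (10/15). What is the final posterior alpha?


In sequential Bayesian updating, we sum all successes.
Total successes = 25
Final alpha = 7 + 25 = 32

32


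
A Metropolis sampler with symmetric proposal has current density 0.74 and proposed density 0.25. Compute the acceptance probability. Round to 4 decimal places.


For symmetric proposals, acceptance = min(1, pi(x*)/pi(x))
= min(1, 0.25/0.74)
= min(1, 0.3378) = 0.3378

0.3378


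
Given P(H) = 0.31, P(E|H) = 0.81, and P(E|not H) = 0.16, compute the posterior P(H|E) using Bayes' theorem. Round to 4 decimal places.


By Bayes' theorem: P(H|E) = P(E|H)*P(H) / P(E)
P(E) = P(E|H)*P(H) + P(E|not H)*P(not H)
P(E) = 0.81*0.31 + 0.16*0.69 = 0.3615
P(H|E) = 0.81*0.31 / 0.3615 = 0.6946

0.6946


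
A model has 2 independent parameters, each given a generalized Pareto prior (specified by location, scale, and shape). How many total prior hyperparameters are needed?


Each generalized Pareto prior needs 3 hyperparameters (location, scale, and shape).
Total = 3 * 2 = 6

6


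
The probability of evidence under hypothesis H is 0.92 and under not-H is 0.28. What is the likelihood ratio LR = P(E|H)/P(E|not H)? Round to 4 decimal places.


LR = 0.92 / 0.28
= 3.2857

3.2857


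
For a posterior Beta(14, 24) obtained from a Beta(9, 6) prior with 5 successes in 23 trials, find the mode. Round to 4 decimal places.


Mode = (alpha - 1) / (alpha + beta - 2)
= 13 / 36
= 0.3611

0.3611


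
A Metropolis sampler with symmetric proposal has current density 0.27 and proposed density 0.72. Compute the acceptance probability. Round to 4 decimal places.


For symmetric proposals, acceptance = min(1, pi(x*)/pi(x))
= min(1, 0.72/0.27)
= min(1, 2.6667) = 1.0

1.0


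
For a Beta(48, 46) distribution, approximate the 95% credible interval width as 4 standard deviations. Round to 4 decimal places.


Variance of Beta(a,b) = ab / ((a+b)^2 * (a+b+1))
= 48*46 / ((94)^2 * 95)
= 0.0026
SD = sqrt(0.0026) = 0.0513
Width = 4 * SD = 0.2051

0.2051


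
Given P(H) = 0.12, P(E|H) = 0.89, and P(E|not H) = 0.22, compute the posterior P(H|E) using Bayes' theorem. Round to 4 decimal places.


By Bayes' theorem: P(H|E) = P(E|H)*P(H) / P(E)
P(E) = P(E|H)*P(H) + P(E|not H)*P(not H)
P(E) = 0.89*0.12 + 0.22*0.88 = 0.3004
P(H|E) = 0.89*0.12 / 0.3004 = 0.3555

0.3555


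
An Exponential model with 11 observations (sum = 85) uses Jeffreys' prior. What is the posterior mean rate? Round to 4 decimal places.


Posterior Gamma(11, 85)
E[lambda] = 11/85 = 0.1294

0.1294


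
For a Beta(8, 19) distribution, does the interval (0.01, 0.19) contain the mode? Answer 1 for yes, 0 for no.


Mode of Beta(a,b) = (a-1)/(a+b-2)
= (8-1)/(8+19-2) = 0.28
Check: 0.01 <= 0.28 <= 0.19?
Result: 0

0


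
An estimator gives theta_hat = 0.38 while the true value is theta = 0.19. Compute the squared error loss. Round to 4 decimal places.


The squared error loss is (theta_hat - theta)^2
= (0.38 - 0.19)^2
= (0.19)^2 = 0.0361

0.0361


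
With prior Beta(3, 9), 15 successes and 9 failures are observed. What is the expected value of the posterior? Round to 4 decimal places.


Posterior = Beta(18, 18)
E[theta] = alpha/(alpha+beta)
= 18/36 = 0.5

0.5


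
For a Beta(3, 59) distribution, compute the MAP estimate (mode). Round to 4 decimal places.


MAP = mode = (a-1)/(a+b-2)
= (3-1)/(3+59-2)
= 2/60 = 0.0333

0.0333


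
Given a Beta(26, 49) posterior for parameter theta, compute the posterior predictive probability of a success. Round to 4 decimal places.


For a Beta-Bernoulli model, the predictive probability is the mean:
P(success) = 26/(26+49) = 26/75 = 0.3467

0.3467


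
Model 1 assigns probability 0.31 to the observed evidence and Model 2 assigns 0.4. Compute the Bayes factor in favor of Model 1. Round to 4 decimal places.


BF = P(data|M1) / P(data|M2)
= 0.31 / 0.4 = 0.775

0.775


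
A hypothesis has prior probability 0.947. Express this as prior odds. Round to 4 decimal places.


Odds = P(H) / P(not H) = 0.947 / 0.053
= 17.8679

17.8679


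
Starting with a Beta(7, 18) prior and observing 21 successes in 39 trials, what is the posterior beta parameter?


Posterior beta = prior beta + failures
Failures = 39 - 21 = 18
beta_post = 18 + 18 = 36

36


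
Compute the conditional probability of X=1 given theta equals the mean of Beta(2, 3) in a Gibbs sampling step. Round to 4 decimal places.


Mean of Beta(2, 3) = 0.4
P(X=1 | theta=0.4) = 0.4

0.4


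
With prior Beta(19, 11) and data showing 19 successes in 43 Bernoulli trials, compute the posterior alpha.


Conjugate update: alpha_posterior = alpha_prior + k
= 19 + 19 = 38

38


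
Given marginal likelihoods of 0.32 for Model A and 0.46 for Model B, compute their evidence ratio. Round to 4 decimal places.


Ratio = ML(A) / ML(B) = 0.32/0.46
= 0.6957

0.6957


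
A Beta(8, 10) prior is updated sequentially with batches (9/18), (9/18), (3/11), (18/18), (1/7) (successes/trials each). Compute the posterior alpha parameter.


Sequential conjugate updating is equivalent to a single batch update.
Total successes across all batches = 40
alpha_posterior = alpha_prior + total_successes = 8 + 40
= 48

48


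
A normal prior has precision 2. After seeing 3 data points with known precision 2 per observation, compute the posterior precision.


In the conjugate normal model, precisions add:
tau_posterior = tau_prior + n * tau_data
= 2 + 3*2 = 8

8


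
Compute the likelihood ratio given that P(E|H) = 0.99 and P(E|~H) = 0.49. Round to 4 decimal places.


LR = P(E|H) / P(E|~H)
= 0.99 / 0.49 = 2.0204

2.0204


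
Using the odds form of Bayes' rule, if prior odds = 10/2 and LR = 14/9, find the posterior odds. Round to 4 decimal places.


Bayes' rule in odds form: posterior odds = prior odds * LR
= (10 * 14) / (2 * 9)
= 140/18 = 7.7778

7.7778


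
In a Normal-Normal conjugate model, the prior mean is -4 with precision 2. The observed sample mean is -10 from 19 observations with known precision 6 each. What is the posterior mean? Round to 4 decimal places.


Posterior precision = tau0 + n*tau = 2 + 19*6 = 116
Posterior mean = (tau0*mu0 + n*tau*xbar) / posterior_precision
= (2*-4 + 19*6*-10) / 116
= -1148 / 116 = -9.8966

-9.8966


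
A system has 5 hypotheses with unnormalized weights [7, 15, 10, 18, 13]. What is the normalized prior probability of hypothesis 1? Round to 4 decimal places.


The normalized prior is the weight divided by the total.
Total weight = 63
P(H1) = 7 / 63 = 0.1111

0.1111


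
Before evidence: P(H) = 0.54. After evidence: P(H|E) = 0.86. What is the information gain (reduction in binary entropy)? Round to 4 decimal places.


Prior entropy = 0.9954
Posterior entropy = 0.5842
Information gain = 0.9954 - 0.5842 = 0.4111

0.4111


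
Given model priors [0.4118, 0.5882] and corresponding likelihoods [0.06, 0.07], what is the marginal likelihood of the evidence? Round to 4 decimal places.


P(E) = sum_i P(M_i) P(E|M_i)
= 0.0247 + 0.0412
= 0.0659

0.0659


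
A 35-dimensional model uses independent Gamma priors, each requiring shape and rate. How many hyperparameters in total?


Per parameter: 2 (shape and rate).
Total = 35 * 2 = 70

70


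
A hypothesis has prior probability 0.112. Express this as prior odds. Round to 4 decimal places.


Odds = P(H) / P(not H) = 0.112 / 0.888
= 0.1261

0.1261


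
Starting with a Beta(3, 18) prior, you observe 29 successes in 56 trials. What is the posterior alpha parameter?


For a Beta-Binomial conjugate model:
Posterior alpha = prior alpha + number of successes
= 3 + 29 = 32

32


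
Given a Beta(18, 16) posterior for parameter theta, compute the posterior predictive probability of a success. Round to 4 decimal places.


For a Beta-Bernoulli model, the predictive probability is the mean:
P(success) = 18/(18+16) = 18/34 = 0.5294

0.5294


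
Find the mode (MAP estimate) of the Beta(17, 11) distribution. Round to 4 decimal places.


For Beta(a,b) with a,b > 1:
Mode = (a-1)/(a+b-2) = (17-1)/(28-2)
= 16/26 = 0.6154

0.6154


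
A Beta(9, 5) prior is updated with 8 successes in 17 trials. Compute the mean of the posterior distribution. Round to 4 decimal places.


After update: Beta(17, 14)
Mean = 17 / (17 + 14) = 17 / 31
= 0.5484

0.5484


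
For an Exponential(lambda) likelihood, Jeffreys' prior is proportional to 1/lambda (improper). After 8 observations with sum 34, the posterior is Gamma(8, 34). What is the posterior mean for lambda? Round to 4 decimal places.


Posterior = Gamma(n, sum_x) = Gamma(8, 34)
Posterior mean = shape/rate = 8/34
= 0.2353

0.2353


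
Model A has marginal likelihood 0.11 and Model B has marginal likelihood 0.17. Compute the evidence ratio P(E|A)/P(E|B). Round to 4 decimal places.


Evidence ratio = P(E|A) / P(E|B)
= 0.11 / 0.17
= 0.6471

0.6471


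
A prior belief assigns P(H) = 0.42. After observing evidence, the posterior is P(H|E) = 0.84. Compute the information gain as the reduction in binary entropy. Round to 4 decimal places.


H(prior) = -0.42*log2(0.42) - 0.58*log2(0.58)
= 0.9815
H(post) = -0.84*log2(0.84) - 0.16*log2(0.16)
= 0.6343
IG = 0.9815 - 0.6343 = 0.3471

0.3471


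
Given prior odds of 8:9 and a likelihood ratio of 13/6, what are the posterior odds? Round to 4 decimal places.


Posterior odds = prior odds * LR
Prior odds = 8/9 = 0.8889
LR = 13/6 = 2.1667
Posterior odds = 0.8889 * 2.1667 = 1.9259

1.9259


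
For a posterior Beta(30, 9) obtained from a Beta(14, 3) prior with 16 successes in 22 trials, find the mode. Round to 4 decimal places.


Mode = (alpha - 1) / (alpha + beta - 2)
= 29 / 37
= 0.7838

0.7838


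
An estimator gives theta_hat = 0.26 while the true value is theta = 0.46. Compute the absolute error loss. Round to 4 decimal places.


The absolute error loss is |theta_hat - theta|
= |0.26 - 0.46|
= 0.2

0.2


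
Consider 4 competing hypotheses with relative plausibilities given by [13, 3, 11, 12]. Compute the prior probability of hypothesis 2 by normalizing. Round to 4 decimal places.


Sum of weights = 13 + 3 + 11 + 12 = 39
Normalized prior for H2 = 3 / 39
= 0.0769

0.0769


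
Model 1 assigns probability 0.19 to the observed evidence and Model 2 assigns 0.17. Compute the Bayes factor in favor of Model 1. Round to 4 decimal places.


BF = P(data|M1) / P(data|M2)
= 0.19 / 0.17 = 1.1176

1.1176


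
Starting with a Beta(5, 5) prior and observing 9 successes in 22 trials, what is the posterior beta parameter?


Posterior beta = prior beta + failures
Failures = 22 - 9 = 13
beta_post = 5 + 13 = 18

18


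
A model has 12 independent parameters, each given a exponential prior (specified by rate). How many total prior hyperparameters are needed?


Each exponential prior needs 1 hyperparameter (rate).
Total = 1 * 12 = 12

12


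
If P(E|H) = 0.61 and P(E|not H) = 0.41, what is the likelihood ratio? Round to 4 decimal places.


Likelihood ratio = P(E|H) / P(E|not H)
= 0.61 / 0.41
= 1.4878

1.4878


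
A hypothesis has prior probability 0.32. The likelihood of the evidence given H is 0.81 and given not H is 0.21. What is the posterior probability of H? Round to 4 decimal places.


Using Bayes' theorem:
P(E) = 0.32 * 0.81 + 0.68 * 0.21
P(E) = 0.402
P(H|E) = (0.32 * 0.81) / 0.402 = 0.6448

0.6448


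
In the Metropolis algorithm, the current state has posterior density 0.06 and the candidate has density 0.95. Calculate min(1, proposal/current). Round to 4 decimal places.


Ratio = 0.95/0.06 = 15.8333
Acceptance probability = min(1, 15.8333)
= 1.0

1.0


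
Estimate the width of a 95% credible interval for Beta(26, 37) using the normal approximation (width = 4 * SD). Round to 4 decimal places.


For Beta(a,b): Var = ab/((a+b)^2(a+b+1))
Var = 0.0038, SD = 0.0615
Approximate 95% CI width = 4 * 0.0615 = 0.2462

0.2462


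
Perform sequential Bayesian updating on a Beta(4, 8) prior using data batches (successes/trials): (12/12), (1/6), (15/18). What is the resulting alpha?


Accumulate successes: 28
Posterior alpha = prior alpha + sum of successes
= 4 + 28 = 32

32


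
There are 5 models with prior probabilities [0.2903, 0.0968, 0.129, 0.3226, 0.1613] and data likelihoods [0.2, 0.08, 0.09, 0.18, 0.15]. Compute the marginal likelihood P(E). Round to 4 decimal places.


P(E) = sum over models of P(M_i) * P(E|M_i)
= 0.2903*0.2 + 0.0968*0.08 + 0.129*0.09 + 0.3226*0.18 + 0.1613*0.15
= 0.1597

0.1597


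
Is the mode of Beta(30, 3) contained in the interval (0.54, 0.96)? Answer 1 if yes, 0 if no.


Mode = (a-1)/(a+b-2) = 29/31 = 0.9355
Interval: (0.54, 0.96)
Contains mode? 1

1


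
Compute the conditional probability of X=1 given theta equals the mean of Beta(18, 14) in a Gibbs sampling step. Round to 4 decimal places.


Mean of Beta(18, 14) = 0.5625
P(X=1 | theta=0.5625) = 0.5625

0.5625


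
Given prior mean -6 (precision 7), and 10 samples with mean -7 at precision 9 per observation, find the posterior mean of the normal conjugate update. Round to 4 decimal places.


The posterior mean is a precision-weighted average of prior and data.
Post. prec. = 7 + 90 = 97
Post. mean = (-42 + -630)/97 = -672/97 = -6.9278

-6.9278


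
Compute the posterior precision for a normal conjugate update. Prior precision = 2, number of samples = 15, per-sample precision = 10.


tau_post = tau_0 + n * tau
= 2 + 15 * 10 = 152

152


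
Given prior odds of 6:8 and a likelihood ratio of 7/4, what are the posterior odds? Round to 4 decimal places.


Posterior odds = prior odds * LR
Prior odds = 6/8 = 0.75
LR = 7/4 = 1.75
Posterior odds = 0.75 * 1.75 = 1.3125

1.3125


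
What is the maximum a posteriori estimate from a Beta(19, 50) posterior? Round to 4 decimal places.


The MAP estimate equals the mode of the distribution.
Mode of Beta(a,b) = (a-1)/(a+b-2)
= 18/67
= 0.2687

0.2687


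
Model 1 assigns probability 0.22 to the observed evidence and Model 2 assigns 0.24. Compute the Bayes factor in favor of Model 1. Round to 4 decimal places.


BF = P(data|M1) / P(data|M2)
= 0.22 / 0.24 = 0.9167

0.9167


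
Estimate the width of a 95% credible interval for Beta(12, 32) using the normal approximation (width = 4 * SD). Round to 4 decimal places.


For Beta(a,b): Var = ab/((a+b)^2(a+b+1))
Var = 0.0044, SD = 0.0664
Approximate 95% CI width = 4 * 0.0664 = 0.2656

0.2656


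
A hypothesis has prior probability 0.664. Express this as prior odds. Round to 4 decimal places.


Odds = P(H) / P(not H) = 0.664 / 0.336
= 1.9762

1.9762


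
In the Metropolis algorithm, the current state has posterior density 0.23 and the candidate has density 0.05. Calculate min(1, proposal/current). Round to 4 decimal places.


Ratio = 0.05/0.23 = 0.2174
Acceptance probability = min(1, 0.2174)
= 0.2174

0.2174


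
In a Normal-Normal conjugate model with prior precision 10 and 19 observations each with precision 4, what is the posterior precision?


Posterior precision = prior precision + n * observation precision
= 10 + 19 * 4
= 10 + 76 = 86

86


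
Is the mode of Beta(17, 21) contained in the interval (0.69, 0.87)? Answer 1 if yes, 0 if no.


Mode = (a-1)/(a+b-2) = 16/36 = 0.4444
Interval: (0.69, 0.87)
Contains mode? 0

0


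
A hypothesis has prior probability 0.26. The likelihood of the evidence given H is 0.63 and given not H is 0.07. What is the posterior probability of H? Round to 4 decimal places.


Using Bayes' theorem:
P(E) = 0.26 * 0.63 + 0.74 * 0.07
P(E) = 0.2156
P(H|E) = (0.26 * 0.63) / 0.2156 = 0.7597

0.7597


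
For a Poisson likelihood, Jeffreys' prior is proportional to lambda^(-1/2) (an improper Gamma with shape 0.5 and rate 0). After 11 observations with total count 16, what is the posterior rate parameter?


Jeffreys' prior for Poisson is proportional to lambda^(-1/2).
Posterior is Gamma(0.5 + S, 0 + n) = Gamma(0.5 + 16, 11).
Posterior rate = 0 + n = 11

11.0


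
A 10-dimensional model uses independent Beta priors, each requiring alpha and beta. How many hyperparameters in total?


Per parameter: 2 (alpha and beta).
Total = 10 * 2 = 20

20


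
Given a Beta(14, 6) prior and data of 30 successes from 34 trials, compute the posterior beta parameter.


Number of failures = 34 - 30 = 4
Posterior beta = 6 + 4 = 10

10


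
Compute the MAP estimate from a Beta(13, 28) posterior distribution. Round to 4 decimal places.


MAP = mode of Beta distribution
= (alpha - 1)/(alpha + beta - 2)
= (13-1)/(13+28-2)
= 12/39 = 0.3077

0.3077


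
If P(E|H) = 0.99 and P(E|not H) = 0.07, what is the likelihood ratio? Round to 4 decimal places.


Likelihood ratio = P(E|H) / P(E|not H)
= 0.99 / 0.07
= 14.1429

14.1429


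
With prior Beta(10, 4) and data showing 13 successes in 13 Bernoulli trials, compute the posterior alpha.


Conjugate update: alpha_posterior = alpha_prior + k
= 10 + 13 = 23

23


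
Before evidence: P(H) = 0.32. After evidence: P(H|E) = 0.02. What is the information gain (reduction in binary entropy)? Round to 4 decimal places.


Prior entropy = 0.9044
Posterior entropy = 0.1414
Information gain = 0.9044 - 0.1414 = 0.7629

0.7629


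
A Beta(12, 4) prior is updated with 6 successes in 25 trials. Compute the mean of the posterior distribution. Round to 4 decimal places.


After update: Beta(18, 23)
Mean = 18 / (18 + 23) = 18 / 41
= 0.439

0.439


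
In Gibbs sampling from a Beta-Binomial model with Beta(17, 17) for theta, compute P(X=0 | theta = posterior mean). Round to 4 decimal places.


Posterior mean = alpha/(alpha+beta) = 17/34 = 0.5
P(X=0|theta=mean) = 1 - theta = 0.5

0.5


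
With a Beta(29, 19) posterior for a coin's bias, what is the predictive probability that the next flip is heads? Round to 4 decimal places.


The predictive probability equals the posterior mean.
P(next = heads) = alpha / (alpha + beta)
= 29 / 48 = 0.6042

0.6042


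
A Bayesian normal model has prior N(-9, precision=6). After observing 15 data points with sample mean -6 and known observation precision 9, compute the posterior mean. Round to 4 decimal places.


Posterior mean = (prior_precision * prior_mean + n * data_precision * data_mean) / (prior_precision + n * data_precision)
Numerator = 6*-9 + 15*9*-6 = -864
Denominator = 6 + 15*9 = 141
Posterior mean = -6.1277

-6.1277


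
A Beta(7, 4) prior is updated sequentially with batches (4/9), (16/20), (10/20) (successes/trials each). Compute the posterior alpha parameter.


Sequential conjugate updating is equivalent to a single batch update.
Total successes across all batches = 30
alpha_posterior = alpha_prior + total_successes = 7 + 30
= 37

37


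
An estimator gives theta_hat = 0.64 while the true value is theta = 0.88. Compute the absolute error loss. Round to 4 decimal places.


The absolute error loss is |theta_hat - theta|
= |0.64 - 0.88|
= 0.24

0.24


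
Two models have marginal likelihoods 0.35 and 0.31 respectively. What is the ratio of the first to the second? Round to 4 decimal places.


Evidence ratio = 0.35 / 0.31
= 1.129

1.129


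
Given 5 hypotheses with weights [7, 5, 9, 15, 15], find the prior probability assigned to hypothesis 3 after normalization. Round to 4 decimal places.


To normalize, divide each weight by the sum of all weights.
Sum = 51
Prior(H3) = 9/51 = 0.1765

0.1765


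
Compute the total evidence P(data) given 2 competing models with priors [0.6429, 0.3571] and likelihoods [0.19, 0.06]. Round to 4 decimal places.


Marginal likelihood = sum P(model_i) * P(data|model_i)
Model 1: 0.6429 * 0.19 = 0.1222
Model 2: 0.3571 * 0.06 = 0.0214
Total = 0.1436

0.1436


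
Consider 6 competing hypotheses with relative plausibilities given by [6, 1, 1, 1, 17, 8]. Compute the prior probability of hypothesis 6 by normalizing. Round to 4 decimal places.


Sum of weights = 6 + 1 + 1 + 1 + 17 + 8 = 34
Normalized prior for H6 = 8 / 34
= 0.2353

0.2353


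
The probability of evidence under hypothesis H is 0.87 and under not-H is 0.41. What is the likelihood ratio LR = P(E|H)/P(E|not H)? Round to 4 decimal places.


LR = 0.87 / 0.41
= 2.122

2.122


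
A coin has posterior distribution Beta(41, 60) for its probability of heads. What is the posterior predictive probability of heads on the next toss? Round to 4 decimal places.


Posterior predictive = E[theta] = alpha/(alpha+beta)
= 41/101
= 0.4059

0.4059


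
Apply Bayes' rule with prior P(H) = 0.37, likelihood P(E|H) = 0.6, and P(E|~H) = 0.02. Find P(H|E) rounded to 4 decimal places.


Step 1: Compute marginal P(E) = P(E|H)P(H) + P(E|~H)P(~H)
= 0.6*0.37 + 0.02*0.63 = 0.2346
Step 2: P(H|E) = P(E|H)P(H)/P(E) = 0.222/0.2346
= 0.9463

0.9463


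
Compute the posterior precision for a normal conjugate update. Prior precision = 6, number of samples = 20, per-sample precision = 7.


tau_post = tau_0 + n * tau
= 6 + 20 * 7 = 146

146


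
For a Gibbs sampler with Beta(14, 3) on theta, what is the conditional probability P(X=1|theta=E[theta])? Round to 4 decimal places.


E[theta] = 14/(14+3) = 0.8235
P(X=1|theta) = theta = 0.8235

0.8235
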